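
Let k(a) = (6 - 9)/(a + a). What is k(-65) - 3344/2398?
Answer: -19433/14170 ≈ -1.3714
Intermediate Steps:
k(a) = -3/(2*a) (k(a) = -3*1/(2*a) = -3/(2*a))
k(-65) - 3344/2398 = -3/2/(-65) - 3344/2398 = -3/2*(-1/65) - 3344*1/2398 = 3/130 - 152/109 = -19433/14170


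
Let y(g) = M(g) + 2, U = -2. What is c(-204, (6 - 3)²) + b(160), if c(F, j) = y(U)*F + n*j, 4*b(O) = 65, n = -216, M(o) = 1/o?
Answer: -8935/4 ≈ -2233.8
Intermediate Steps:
M(o) = 1/o
y(g) = 2 + 1/g (y(g) = 1/g + 2 = 2 + 1/g)
b(O) = 65/4 (b(O) = (¼)*65 = 65/4)
c(F, j) = -216*j + 3*F/2 (c(F, j) = (2 + 1/(-2))*F - 216*j = (2 - ½)*F - 216*j = 3*F/2 - 216*j = -216*j + 3*F/2)
c(-204, (6 - 3)²) + b(160) = (-216*(6 - 3)² + (3/2)*(-204)) + 65/4 = (-216*3² - 306) + 65/4 = (-216*9 - 306) + 65/4 = (-1944 - 306) + 65/4 = -2250 + 65/4 = -8935/4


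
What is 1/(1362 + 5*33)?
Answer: 1/1527 ≈ 0.00065488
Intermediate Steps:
1/(1362 + 5*33) = 1/(1362 + 165) = 1/1527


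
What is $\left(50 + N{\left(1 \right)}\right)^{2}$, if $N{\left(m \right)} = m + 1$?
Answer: $2704$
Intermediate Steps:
$N{\left(m \right)} = 1 + m$
$\left(50 + N{\left(1 \right)}\right)^{2} = \left(50 + \left(1 + 1\right)\right)^{2} = \left(50 + 2\right)^{2} = 52^{2} = 2704$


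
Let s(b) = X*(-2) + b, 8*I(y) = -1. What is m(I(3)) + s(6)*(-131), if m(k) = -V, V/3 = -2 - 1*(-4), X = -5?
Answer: -2102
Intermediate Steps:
I(y) = -⅛ (I(y) = (⅛)*(-1) = -⅛)
V = 6 (V = 3*(-2 - 1*(-4)) = 3*(-2 + 4) = 3*2 = 6)
s(b) = 10 + b (s(b) = -5*(-2) + b = 10 + b)
m(k) = -6 (m(k) = -1*6 = -6)
m(I(3)) + s(6)*(-131) = -6 + (10 + 6)*(-131) = -6 + 16*(-131) = -6 - 2096 = -2102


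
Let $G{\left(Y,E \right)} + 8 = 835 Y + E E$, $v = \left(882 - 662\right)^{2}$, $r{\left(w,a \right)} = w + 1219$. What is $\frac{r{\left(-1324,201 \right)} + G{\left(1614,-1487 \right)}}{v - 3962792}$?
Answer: $- \frac{1779373}{1957196} \approx -0.90914$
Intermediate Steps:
$r{\left(w,a \right)} = 1219 + w$
$v = 48400$ ($v = 220^{2} = 48400$)
$G{\left(Y,E \right)} = -8 + E^{2} + 835 Y$ ($G{\left(Y,E \right)} = -8 + \left(835 Y + E E\right) = -8 + \left(835 Y + E^{2}\right) = -8 + \left(E^{2} + 835 Y\right) = -8 + E^{2} + 835 Y$)
$\frac{r{\left(-1324,201 \right)} + G{\left(1614,-1487 \right)}}{v - 3962792} = \frac{\left(1219 - 1324\right) + \left(-8 + \left(-1487\right)^{2} + 835 \cdot 1614\right)}{48400 - 3962792} = \frac{-105 + \left(-8 + 2211169 + 1347690\right)}{-3914392} = \left(-105 + 3558851\right) \left(- \frac{1}{3914392}\right) = 3558746 \left(- \frac{1}{3914392}\right) = - \frac{1779373}{1957196}$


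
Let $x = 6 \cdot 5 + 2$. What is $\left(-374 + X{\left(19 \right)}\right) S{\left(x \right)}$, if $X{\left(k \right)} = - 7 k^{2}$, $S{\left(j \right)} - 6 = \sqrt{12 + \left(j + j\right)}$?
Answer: $-17406 - 5802 \sqrt{19} \approx -42696.0$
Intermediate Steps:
$x = 32$ ($x = 30 + 2 = 32$)
$S{\left(j \right)} = 6 + \sqrt{12 + 2 j}$ ($S{\left(j \right)} = 6 + \sqrt{12 + \left(j + j\right)} = 6 + \sqrt{12 + 2 j}$)
$\left(-374 + X{\left(19 \right)}\right) S{\left(x \right)} = \left(-374 - 7 \cdot 19^{2}\right) \left(6 + \sqrt{12 + 2 \cdot 32}\right) = \left(-374 - 2527\right) \left(6 + \sqrt{12 + 64}\right) = \left(-374 - 2527\right) \left(6 + \sqrt{76}\right) = - 2901 \left(6 + 2 \sqrt{19}\right) = -17406 - 5802 \sqrt{19}$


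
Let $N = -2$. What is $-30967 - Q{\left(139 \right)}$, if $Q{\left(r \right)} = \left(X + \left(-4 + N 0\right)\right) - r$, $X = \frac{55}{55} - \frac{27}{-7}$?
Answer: $- \frac{215802}{7} \approx -30829.0$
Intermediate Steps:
$X = \frac{34}{7}$ ($X = 55 \cdot \frac{1}{55} - - \frac{27}{7} = 1 + \frac{27}{7} = \frac{34}{7} \approx 4.8571$)
$Q{\left(r \right)} = \frac{6}{7} - r$ ($Q{\left(r \right)} = \left(\frac{34}{7} - 4\right) - r = \frac{6}{7} - r$)
$-30967 - Q{\left(139 \right)} = -30967 - \left(\frac{6}{7} - 139\right) = -30967 - - \frac{967}{7} = -30967 + \frac{967}{7} = - \frac{215802}{7}$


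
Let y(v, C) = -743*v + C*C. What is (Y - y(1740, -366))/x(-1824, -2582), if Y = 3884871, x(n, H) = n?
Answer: -1681245/608 ≈ -2765.2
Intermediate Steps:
y(v, C) = C² - 743*v (y(v, C) = -743*v + C² = C² - 743*v)
(Y - y(1740, -366))/x(-1824, -2582) = (3884871 - ((-366)² - 743*1740))/(-1824) = (3884871 - (133956 - 1292820))*(-1/1824) = (3884871 - 1*(-1158864))*(-1/1824) = (3884871 + 1158864)*(-1/1824) = 5043735*(-1/1824) = -1681245/608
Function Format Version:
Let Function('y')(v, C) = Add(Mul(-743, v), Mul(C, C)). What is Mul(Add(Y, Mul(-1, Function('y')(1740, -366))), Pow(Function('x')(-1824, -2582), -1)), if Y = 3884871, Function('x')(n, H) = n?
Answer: Rational(-1681245, 608) ≈ -2765.2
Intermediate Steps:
Function('y')(v, C) = Add(Pow(C, 2), Mul(-743, v)) (Function('y')(v, C) = Add(Mul(-743, v), Pow(C, 2)) = Add(Pow(C, 2), Mul(-743, v)))
Mul(Add(Y, Mul(-1, Function('y')(1740, -366))), Pow(Function('x')(-1824, -2582), -1)) = Mul(Add(3884871, Mul(-1, Add(Pow(-366, 2), Mul(-743, 1740)))), Pow(-1824, -1)) = Mul(Add(3884871, Mul(-1, Add(133956, -1292820))), Rational(-1, 1824)) = Mul(Add(3884871, Mul(-1, -1158864)), Rational(-1, 1824)) = Mul(Add(3884871, 1158864), Rational(-1, 1824)) = Mul(5043735, Rational(-1, 1824)) = Rational(-1681245, 608)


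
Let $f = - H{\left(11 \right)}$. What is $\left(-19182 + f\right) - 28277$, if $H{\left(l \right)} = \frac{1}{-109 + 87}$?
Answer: $- \frac{1044097}{22} \approx -47459.0$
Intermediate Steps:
$H{\left(l \right)} = - \frac{1}{22}$ ($H{\left(l \right)} = \frac{1}{-22} = - \frac{1}{22}$)
$f = \frac{1}{22}$ ($f = \left(-1\right) \left(- \frac{1}{22}\right) = \frac{1}{22} \approx 0.045455$)
$\left(-19182 + f\right) - 28277 = \left(-19182 + \frac{1}{22}\right) - 28277 = - \frac{422003}{22} - 28277 = - \frac{1044097}{22}$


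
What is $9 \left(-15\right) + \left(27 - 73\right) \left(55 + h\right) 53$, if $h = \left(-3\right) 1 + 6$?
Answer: $-141539$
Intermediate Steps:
$h = 3$ ($h = -3 + 6 = 3$)
$9 \left(-15\right) + \left(27 - 73\right) \left(55 + h\right) 53 = 9 \left(-15\right) + \left(27 - 73\right) \left(55 + 3\right) 53 = -135 + \left(-46\right) 58 \cdot 53 = -135 - 141404 = -141539$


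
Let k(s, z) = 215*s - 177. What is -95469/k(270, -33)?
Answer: -31823/19291 ≈ -1.6496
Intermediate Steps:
k(s, z) = -177 + 215*s
-95469/k(270, -33) = -95469/(-177 + 215*270) = -95469/(-177 + 58050) = -95469/57873 = -95469*1/57873 = -31823/19291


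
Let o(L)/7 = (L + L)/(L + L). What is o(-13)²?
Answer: 49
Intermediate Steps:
o(L) = 7 (o(L) = 7*((L + L)/(L + L)) = 7*((2*L)/((2*L))) = 7*((2*L)*(1/(2*L))) = 7*1 = 7)
o(-13)² = 7² = 49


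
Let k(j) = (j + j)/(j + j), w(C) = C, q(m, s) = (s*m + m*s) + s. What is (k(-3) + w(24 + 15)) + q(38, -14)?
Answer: -1038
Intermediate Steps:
q(m, s) = s + 2*m*s (q(m, s) = (m*s + m*s) + s = 2*m*s + s = s + 2*m*s)
k(j) = 1 (k(j) = (2*j)/((2*j)) = (2*j)*(1/(2*j)) = 1)
(k(-3) + w(24 + 15)) + q(38, -14) = (1 + (24 + 15)) - 14*(1 + 2*38) = (1 + 39) - 14*(1 + 76) = 40 - 14*77 = 40 - 1078 = -1038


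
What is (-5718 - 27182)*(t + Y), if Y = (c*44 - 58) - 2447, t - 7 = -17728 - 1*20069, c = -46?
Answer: 1392295100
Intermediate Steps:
t = -37790 (t = 7 + (-17728 - 1*20069) = 7 + (-17728 - 20069) = 7 - 37797 = -37790)
Y = -4529 (Y = (-46*44 - 58) - 2447 = (-2024 - 58) - 2447 = -2082 - 2447 = -4529)
(-5718 - 27182)*(t + Y) = (-5718 - 27182)*(-37790 - 4529) = -32900*(-42319) = 1392295100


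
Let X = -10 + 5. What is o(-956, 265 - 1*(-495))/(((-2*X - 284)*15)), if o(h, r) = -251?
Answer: 251/4110 ≈ 0.061071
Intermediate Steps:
X = -5
o(-956, 265 - 1*(-495))/(((-2*X - 284)*15)) = -251*1/(15*(-2*(-5) - 284)) = -251*1/(15*(10 - 284)) = -251/((-274*15)) = -251/(-4110) = -251*(-1/4110) = 251/4110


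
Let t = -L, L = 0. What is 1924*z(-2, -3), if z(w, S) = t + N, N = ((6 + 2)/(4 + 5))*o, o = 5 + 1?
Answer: 30784/3 ≈ 10261.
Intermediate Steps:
o = 6
N = 16/3 (N = ((6 + 2)/(4 + 5))*6 = (8/9)*6 = 16/3 ≈ 5.3333)
t = 0 (t = -1*0 = 0)
z(w, S) = 16/3 (z(w, S) = 0 + 16/3 = 16/3)
1924*z(-2, -3) = 1924*(16/3) = 30784/3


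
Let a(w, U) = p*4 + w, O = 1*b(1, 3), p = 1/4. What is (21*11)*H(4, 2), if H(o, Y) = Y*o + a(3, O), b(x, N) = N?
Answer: 2772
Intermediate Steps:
p = ¼ ≈ 0.25000
O = 3 (O = 1*3 = 3)
a(w, U) = 1 + w (a(w, U) = (¼)*4 + w = 1 + w)
H(o, Y) = 4 + Y*o (H(o, Y) = Y*o + (1 + 3) = Y*o + 4 = 4 + Y*o)
(21*11)*H(4, 2) = (21*11)*(4 + 2*4) = 231*(4 + 8) = 231*12 = 2772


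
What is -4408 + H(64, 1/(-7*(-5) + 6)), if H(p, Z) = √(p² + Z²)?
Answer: -4408 + √6885377/41 ≈ -4344.0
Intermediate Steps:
H(p, Z) = √(Z² + p²)
-4408 + H(64, 1/(-7*(-5) + 6)) = -4408 + √((1/(-7*(-5) + 6))² + 64²) = -4408 + √((1/(35 + 6))² + 4096) = -4408 + √((1/41)² + 4096) = -4408 + √(1/1681 + 4096) = -4408 + √(6885377/1681) = -4408 + √6885377/41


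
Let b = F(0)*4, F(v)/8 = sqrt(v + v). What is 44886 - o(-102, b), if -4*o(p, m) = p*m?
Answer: 44886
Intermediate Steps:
F(v) = 8*sqrt(2)*sqrt(v) (F(v) = 8*sqrt(v + v) = 8*sqrt(2*v) = 8*(sqrt(2)*sqrt(v)) = 8*sqrt(2)*sqrt(v))
b = 0 (b = (8*sqrt(2)*sqrt(0))*4 = (8*sqrt(2)*0)*4 = 0*4 = 0)
o(p, m) = -m*p/4 (o(p, m) = -p*m/4 = -m*p/4)
44886 - o(-102, b) = 44886 - (-1)*0*(-102)/4 = 44886 - 1*0 = 44886 + 0 = 44886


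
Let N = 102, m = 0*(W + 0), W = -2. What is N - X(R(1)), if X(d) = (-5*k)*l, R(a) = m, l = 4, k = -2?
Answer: 62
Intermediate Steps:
m = 0 (m = 0*(-2 + 0) = 0*(-2) = 0)
R(a) = 0
X(d) = 40 (X(d) = -5*(-2)*4 = 10*4 = 40)
N - X(R(1)) = 102 - 1*40 = 102 - 40 = 62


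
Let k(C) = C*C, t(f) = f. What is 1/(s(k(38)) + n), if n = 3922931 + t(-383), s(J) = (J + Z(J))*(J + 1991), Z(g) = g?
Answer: 1/13842828 ≈ 7.2240e-8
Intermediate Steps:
k(C) = C²
s(J) = 2*J*(1991 + J) (s(J) = (J + J)*(J + 1991) = (2*J)*(1991 + J) = 2*J*(1991 + J))
n = 3922548 (n = 3922931 - 383 = 3922548)
1/(s(k(38)) + n) = 1/(2*38²*(1991 + 38²) + 3922548) = 1/(2*1444*(1991 + 1444) + 3922548) = 1/(2*1444*3435 + 3922548) = 1/(9920280 + 3922548) = 1/13842828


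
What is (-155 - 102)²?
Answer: 66049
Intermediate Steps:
(-155 - 102)² = (-257)² = 66049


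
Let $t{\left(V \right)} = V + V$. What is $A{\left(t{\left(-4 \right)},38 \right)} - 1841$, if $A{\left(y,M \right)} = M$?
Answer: $-1803$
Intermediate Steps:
$t{\left(V \right)} = 2 V$
$A{\left(t{\left(-4 \right)},38 \right)} - 1841 = 38 - 1841 = -1803$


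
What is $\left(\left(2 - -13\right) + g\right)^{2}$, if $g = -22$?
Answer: $49$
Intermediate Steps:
$\left(\left(2 - -13\right) + g\right)^{2} = \left(\left(2 - -13\right) - 22\right)^{2} = \left(\left(2 + 13\right) - 22\right)^{2} = \left(15 - 22\right)^{2} = \left(-7\right)^{2} = 49$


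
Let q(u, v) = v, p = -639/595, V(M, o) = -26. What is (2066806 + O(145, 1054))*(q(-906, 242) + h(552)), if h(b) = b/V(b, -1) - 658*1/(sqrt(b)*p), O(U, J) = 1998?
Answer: 5937467480/13 + 8803885370*sqrt(138)/1917 ≈ 5.1068e+8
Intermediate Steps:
p = -639/595 (p = -639*1/595 = -639/595 ≈ -1.0739)
h(b) = -b/26 + 391510/(639*sqrt(b)) (h(b) = b/(-26) - 658*(-595/(639*sqrt(b))) = b*(-1/26) - (-391510)/(639*sqrt(b)) = -b/26 + 391510/(639*sqrt(b)))
(2066806 + O(145, 1054))*(q(-906, 242) + h(552)) = (2066806 + 1998)*(242 + (-1/26*552 + 391510/(639*sqrt(552)))) = 2068804*(242 + (-276/13 + 391510*(sqrt(138)/276)/639)) = 2068804*(242 + (-276/13 + 195755*sqrt(138)/88182)) = 2068804*(2870/13 + 195755*sqrt(138)/88182) = 5937467480/13 + 8803885370*sqrt(138)/1917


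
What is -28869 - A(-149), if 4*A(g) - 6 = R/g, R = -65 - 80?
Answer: -17206963/596 ≈ -28871.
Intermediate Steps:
R = -145
A(g) = 3/2 - 145/(4*g) (A(g) = 3/2 + (-145/g)/4 = 3/2 - 145/(4*g))
-28869 - A(-149) = -28869 - (-145 + 6*(-149))/(4*(-149)) = -28869 - (-1)*(-145 - 894)/(4*149) = -28869 - (-1)*(-1039)/(4*149) = -28869 - 1*1039/596 = -28869 - 1039/596 = -17206963/596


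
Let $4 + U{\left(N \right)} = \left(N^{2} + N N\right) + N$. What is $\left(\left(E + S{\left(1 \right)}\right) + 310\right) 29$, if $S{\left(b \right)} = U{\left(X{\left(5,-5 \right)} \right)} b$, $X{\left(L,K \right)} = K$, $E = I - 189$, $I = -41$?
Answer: $3509$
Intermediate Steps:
$E = -230$ ($E = -41 - 189 = -230$)
$U{\left(N \right)} = -4 + N + 2 N^{2}$ ($U{\left(N \right)} = -4 + \left(\left(N^{2} + N N\right) + N\right) = -4 + \left(\left(N^{2} + N^{2}\right) + N\right) = -4 + \left(2 N^{2} + N\right) = -4 + \left(N + 2 N^{2}\right) = -4 + N + 2 N^{2}$)
$S{\left(b \right)} = 41 b$ ($S{\left(b \right)} = \left(-4 - 5 + 2 \left(-5\right)^{2}\right) b = \left(-4 - 5 + 2 \cdot 25\right) b = \left(-4 - 5 + 50\right) b = 41 b$)
$\left(\left(E + S{\left(1 \right)}\right) + 310\right) 29 = \left(\left(-230 + 41 \cdot 1\right) + 310\right) 29 = \left(\left(-230 + 41\right) + 310\right) 29 = \left(-189 + 310\right) 29 = 121 \cdot 29 = 3509$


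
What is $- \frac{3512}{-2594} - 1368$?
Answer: $- \frac{1772540}{1297} \approx -1366.6$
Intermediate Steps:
$- \frac{3512}{-2594} - 1368 = \left(-3512\right) \left(- \frac{1}{2594}\right) - 1368 = \frac{1756}{1297} - 1368 = - \frac{1772540}{1297}$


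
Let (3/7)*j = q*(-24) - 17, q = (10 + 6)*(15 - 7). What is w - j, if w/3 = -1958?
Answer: 4001/3 ≈ 1333.7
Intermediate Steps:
q = 128 (q = 16*8 = 128)
w = -5874 (w = 3*(-1958) = -5874)
j = -21623/3 (j = 7*(128*(-24) - 17)/3 = 7*(-3072 - 17)/3 = (7/3)*(-3089) = -21623/3 ≈ -7207.7)
w - j = -5874 - 1*(-21623/3) = -5874 + 21623/3 = 4001/3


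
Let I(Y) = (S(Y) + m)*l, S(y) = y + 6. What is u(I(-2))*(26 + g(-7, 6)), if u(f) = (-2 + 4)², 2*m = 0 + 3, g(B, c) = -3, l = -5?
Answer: 92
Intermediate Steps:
S(y) = 6 + y
m = 3/2 (m = (0 + 3)/2 = (½)*3 = 3/2 ≈ 1.5000)
I(Y) = -75/2 - 5*Y (I(Y) = ((6 + Y) + 3/2)*(-5) = (15/2 + Y)*(-5) = -75/2 - 5*Y)
u(f) = 4 (u(f) = 2² = 4)
u(I(-2))*(26 + g(-7, 6)) = 4*(26 - 3) = 4*23 = 92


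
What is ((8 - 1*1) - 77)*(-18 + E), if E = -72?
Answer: 6300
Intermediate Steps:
((8 - 1*1) - 77)*(-18 + E) = ((8 - 1*1) - 77)*(-18 - 72) = ((8 - 1) - 77)*(-90) = (7 - 77)*(-90) = -70*(-90) = 6300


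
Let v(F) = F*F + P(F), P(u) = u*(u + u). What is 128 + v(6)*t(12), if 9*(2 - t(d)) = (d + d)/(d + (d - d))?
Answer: 320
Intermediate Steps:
t(d) = 16/9 (t(d) = 2 - (d + d)/(9*(d + (d - d))) = 2 - 2*d/(9*(d + 0)) = 2 - 2*d/(9*d) = 2 - ⅑*2 = 2 - 2/9 = 16/9)
P(u) = 2*u² (P(u) = u*(2*u) = 2*u²)
v(F) = 3*F² (v(F) = F*F + 2*F² = F² + 2*F² = 3*F²)
128 + v(6)*t(12) = 128 + (3*6²)*(16/9) = 128 + (3*36)*(16/9) = 128 + 108*(16/9) = 128 + 192 = 320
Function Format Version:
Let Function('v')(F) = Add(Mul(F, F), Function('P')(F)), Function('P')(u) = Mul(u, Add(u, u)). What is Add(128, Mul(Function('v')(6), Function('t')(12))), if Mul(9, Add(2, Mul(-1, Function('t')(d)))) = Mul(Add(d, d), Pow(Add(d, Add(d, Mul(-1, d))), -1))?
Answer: 320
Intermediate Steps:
Function('t')(d) = Rational(16, 9) (Function('t')(d) = Add(2, Mul(Rational(-1, 9), Mul(Add(d, d), Pow(Add(d, Add(d, Mul(-1, d))), -1)))) = Add(2, Mul(Rational(-1, 9), Mul(Mul(2, d), Pow(Add(d, 0), -1)))) = Add(2, Mul(Rational(-1, 9), Mul(Mul(2, d), Pow(d, -1)))) = Add(2, Mul(Rational(-1, 9), 2)) = Add(2, Rational(-2, 9)) = Rational(16, 9))
Function('P')(u) = Mul(2, Pow(u, 2)) (Function('P')(u) = Mul(u, Mul(2, u)) = Mul(2, Pow(u, 2)))
Function('v')(F) = Mul(3, Pow(F, 2)) (Function('v')(F) = Add(Mul(F, F), Mul(2, Pow(F, 2))) = Add(Pow(F, 2), Mul(2, Pow(F, 2))) = Mul(3, Pow(F, 2)))
Add(128, Mul(Function('v')(6), Function('t')(12))) = Add(128, Mul(Mul(3, Pow(6, 2)), Rational(16, 9))) = Add(128, Mul(Mul(3, 36), Rational(16, 9))) = Add(128, Mul(108, Rational(16, 9))) = Add(128, 192) = 320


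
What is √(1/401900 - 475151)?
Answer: I*√767481048147081/40190 ≈ 689.31*I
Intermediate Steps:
√(1/401900 - 475151) = √(-190963186899/401900) = I*√767481048147081/40190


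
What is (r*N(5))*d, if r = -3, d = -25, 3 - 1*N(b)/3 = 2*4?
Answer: -1125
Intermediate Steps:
N(b) = -15 (N(b) = 9 - 6*4 = 9 - 3*8 = 9 - 24 = -15)
(r*N(5))*d = -3*(-15)*(-25) = 45*(-25) = -1125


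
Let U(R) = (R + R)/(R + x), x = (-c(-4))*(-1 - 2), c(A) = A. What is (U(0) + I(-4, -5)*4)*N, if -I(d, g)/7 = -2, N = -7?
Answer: -392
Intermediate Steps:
I(d, g) = 14 (I(d, g) = -7*(-2) = 14)
x = -12 (x = (-1*(-4))*(-1 - 2) = 4*(-3) = -12)
U(R) = 2*R/(-12 + R) (U(R) = (R + R)/(R - 12) = (2*R)/(-12 + R) = 2*R/(-12 + R))
(U(0) + I(-4, -5)*4)*N = (2*0/(-12 + 0) + 14*4)*(-7) = (2*0/(-12) + 56)*(-7) = (2*0*(-1/12) + 56)*(-7) = (0 + 56)*(-7) = 56*(-7) = -392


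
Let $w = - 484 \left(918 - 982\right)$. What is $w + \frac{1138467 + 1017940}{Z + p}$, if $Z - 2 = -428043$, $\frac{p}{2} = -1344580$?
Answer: $\frac{96556261769}{3117201} \approx 30975.0$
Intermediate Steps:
$p = -2689160$ ($p = 2 \left(-1344580\right) = -2689160$)
$Z = -428041$ ($Z = 2 - 428043 = -428041$)
$w = 30976$ ($w = - 484 \left(-64\right) = \left(-1\right) \left(-30976\right) = 30976$)
$w + \frac{1138467 + 1017940}{Z + p} = 30976 + \frac{1138467 + 1017940}{-428041 - 2689160} = 30976 + \frac{2156407}{-3117201} = 30976 + 2156407 \left(- \frac{1}{3117201}\right) = 30976 - \frac{2156407}{3117201} = \frac{96556261769}{3117201}$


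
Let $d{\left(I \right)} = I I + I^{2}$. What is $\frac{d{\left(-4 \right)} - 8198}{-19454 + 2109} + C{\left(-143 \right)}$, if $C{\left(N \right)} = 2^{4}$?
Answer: $\frac{285686}{17345} \approx 16.471$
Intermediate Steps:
$d{\left(I \right)} = 2 I^{2}$ ($d{\left(I \right)} = I^{2} + I^{2} = 2 I^{2}$)
$C{\left(N \right)} = 16$
$\frac{d{\left(-4 \right)} - 8198}{-19454 + 2109} + C{\left(-143 \right)} = \frac{2 \left(-4\right)^{2} - 8198}{-19454 + 2109} + 16 = \frac{2 \cdot 16 - 8198}{-17345} + 16 = \left(32 - 8198\right) \left(- \frac{1}{17345}\right) + 16 = \left(-8166\right) \left(- \frac{1}{17345}\right) + 16 = \frac{8166}{17345} + 16 = \frac{285686}{17345}$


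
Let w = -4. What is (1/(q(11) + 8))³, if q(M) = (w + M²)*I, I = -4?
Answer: -1/97336000 ≈ -1.0274e-8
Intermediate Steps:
q(M) = 16 - 4*M² (q(M) = (-4 + M²)*(-4) = 16 - 4*M²)
(1/(q(11) + 8))³ = (1/((16 - 4*11²) + 8))³ = (1/((16 - 4*121) + 8))³ = (1/((16 - 484) + 8))³ = (1/(-468 + 8))³ = (1/(-460))³ = (-1/460)³ = -1/97336000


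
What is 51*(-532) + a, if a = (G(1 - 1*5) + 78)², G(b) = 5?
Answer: -20243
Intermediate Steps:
a = 6889 (a = (5 + 78)² = 83² = 6889)
51*(-532) + a = 51*(-532) + 6889 = -27132 + 6889 = -20243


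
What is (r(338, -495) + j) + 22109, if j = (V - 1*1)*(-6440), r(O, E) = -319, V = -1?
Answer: 34670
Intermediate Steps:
j = 12880 (j = (-1 - 1*1)*(-6440) = (-1 - 1)*(-6440) = -2*(-6440) = 12880)
(r(338, -495) + j) + 22109 = (-319 + 12880) + 22109 = 12561 + 22109 = 34670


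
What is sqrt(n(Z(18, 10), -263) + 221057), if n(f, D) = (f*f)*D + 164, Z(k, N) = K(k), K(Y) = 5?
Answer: sqrt(214646) ≈ 463.30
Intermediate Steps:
Z(k, N) = 5
n(f, D) = 164 + D*f**2 (n(f, D) = f**2*D + 164 = D*f**2 + 164 = 164 + D*f**2)
sqrt(n(Z(18, 10), -263) + 221057) = sqrt((164 - 263*5**2) + 221057) = sqrt((164 - 263*25) + 221057) = sqrt((164 - 6575) + 221057) = sqrt(-6411 + 221057) = sqrt(214646)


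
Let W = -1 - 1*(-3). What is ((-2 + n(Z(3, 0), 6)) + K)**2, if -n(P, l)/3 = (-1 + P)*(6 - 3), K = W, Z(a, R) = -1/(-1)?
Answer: 0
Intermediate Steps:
Z(a, R) = 1 (Z(a, R) = -1*(-1) = 1)
W = 2 (W = -1 + 3 = 2)
K = 2
n(P, l) = 9 - 9*P (n(P, l) = -3*(-1 + P)*(6 - 3) = -3*(-1 + P)*3 = -3*(-3 + 3*P) = 9 - 9*P)
((-2 + n(Z(3, 0), 6)) + K)**2 = ((-2 + (9 - 9*1)) + 2)**2 = ((-2 + (9 - 9)) + 2)**2 = ((-2 + 0) + 2)**2 = (-2 + 2)**2 = 0**2 = 0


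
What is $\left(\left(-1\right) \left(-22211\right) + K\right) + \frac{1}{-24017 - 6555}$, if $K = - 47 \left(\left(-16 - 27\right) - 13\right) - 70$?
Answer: $\frac{757360155}{30572} \approx 24773.0$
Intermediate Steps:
$K = 2562$ ($K = - 47 \left(-43 - 13\right) - 70 = \left(-47\right) \left(-56\right) - 70 = 2632 - 70 = 2562$)
$\left(\left(-1\right) \left(-22211\right) + K\right) + \frac{1}{-24017 - 6555} = \left(\left(-1\right) \left(-22211\right) + 2562\right) + \frac{1}{-24017 - 6555} = \left(22211 + 2562\right) + \frac{1}{-30572} = 24773 - \frac{1}{30572} = \frac{757360155}{30572}$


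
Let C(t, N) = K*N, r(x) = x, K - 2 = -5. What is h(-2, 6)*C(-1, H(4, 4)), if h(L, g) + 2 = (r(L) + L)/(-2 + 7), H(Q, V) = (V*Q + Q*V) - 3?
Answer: 1218/5 ≈ 243.60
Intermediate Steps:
K = -3 (K = 2 - 5 = -3)
H(Q, V) = -3 + 2*Q*V (H(Q, V) = (Q*V + Q*V) - 3 = 2*Q*V - 3 = -3 + 2*Q*V)
C(t, N) = -3*N
h(L, g) = -2 + 2*L/5 (h(L, g) = -2 + (L + L)/(-2 + 7) = -2 + (2*L)/5 = -2 + (2*L)*(⅕) = -2 + 2*L/5)
h(-2, 6)*C(-1, H(4, 4)) = (-2 + (⅖)*(-2))*(-3*(-3 + 2*4*4)) = (-2 - ⅘)*(-3*(-3 + 32)) = -(-42)*29/5 = -14/5*(-87) = 1218/5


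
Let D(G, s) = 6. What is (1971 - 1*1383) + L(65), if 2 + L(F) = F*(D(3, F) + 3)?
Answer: 1171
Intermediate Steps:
L(F) = -2 + 9*F (L(F) = -2 + F*(6 + 3) = -2 + F*9 = -2 + 9*F)
(1971 - 1*1383) + L(65) = (1971 - 1*1383) + (-2 + 9*65) = (1971 - 1383) + (-2 + 585) = 588 + 583 = 1171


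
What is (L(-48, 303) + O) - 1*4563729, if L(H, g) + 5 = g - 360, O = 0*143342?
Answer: -4563791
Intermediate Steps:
O = 0
L(H, g) = -365 + g (L(H, g) = -5 + (g - 360) = -5 + (-360 + g) = -365 + g)
(L(-48, 303) + O) - 1*4563729 = ((-365 + 303) + 0) - 1*4563729 = (-62 + 0) - 4563729 = -62 - 4563729 = -4563791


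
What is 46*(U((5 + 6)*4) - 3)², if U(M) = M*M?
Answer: 171878494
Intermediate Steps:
U(M) = M²
46*(U((5 + 6)*4) - 3)² = 46*(((5 + 6)*4)² - 3)² = 46*((11*4)² - 3)² = 46*(44² - 3)² = 46*(1936 - 3)² = 46*1933² = 46*3736489 = 171878494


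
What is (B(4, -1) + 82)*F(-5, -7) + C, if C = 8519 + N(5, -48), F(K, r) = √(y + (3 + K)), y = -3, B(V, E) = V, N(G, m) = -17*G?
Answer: 8434 + 86*I*√5 ≈ 8434.0 + 192.3*I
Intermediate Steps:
F(K, r) = √K (F(K, r) = √(-3 + (3 + K)) = √K)
C = 8434 (C = 8519 - 17*5 = 8519 - 85 = 8434)
(B(4, -1) + 82)*F(-5, -7) + C = (4 + 82)*√(-5) + 8434 = 86*(I*√5) + 8434 = 86*I*√5 + 8434 = 8434 + 86*I*√5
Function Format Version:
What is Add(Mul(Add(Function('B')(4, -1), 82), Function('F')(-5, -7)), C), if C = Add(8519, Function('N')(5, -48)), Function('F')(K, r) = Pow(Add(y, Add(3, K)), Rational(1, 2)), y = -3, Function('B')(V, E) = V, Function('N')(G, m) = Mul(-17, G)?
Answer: Add(8434, Mul(86, I, Pow(5, Rational(1, 2)))) ≈ Add(8434.0, Mul(192.30, I))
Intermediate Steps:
Function('F')(K, r) = Pow(K, Rational(1, 2)) (Function('F')(K, r) = Pow(Add(-3, Add(3, K)), Rational(1, 2)) = Pow(K, Rational(1, 2)))
C = 8434 (C = Add(8519, Mul(-17, 5)) = Add(8519, -85) = 8434)
Add(Mul(Add(Function('B')(4, -1), 82), Function('F')(-5, -7)), C) = Add(Mul(Add(4, 82), Pow(-5, Rational(1, 2))), 8434) = Add(Mul(86, Mul(I, Pow(5, Rational(1, 2)))), 8434) = Add(Mul(86, I, Pow(5, Rational(1, 2))), 8434) = Add(8434, Mul(86, I, Pow(5, Rational(1, 2))))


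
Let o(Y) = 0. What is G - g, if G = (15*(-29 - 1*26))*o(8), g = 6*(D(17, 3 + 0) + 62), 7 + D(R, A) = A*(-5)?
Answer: -240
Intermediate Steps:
D(R, A) = -7 - 5*A (D(R, A) = -7 + A*(-5) = -7 - 5*A)
g = 240 (g = 6*((-7 - 5*(3 + 0)) + 62) = 6*((-7 - 5*3) + 62) = 6*((-7 - 15) + 62) = 6*(-22 + 62) = 6*40 = 240)
G = 0 (G = (15*(-29 - 1*26))*0 = (15*(-29 - 26))*0 = (15*(-55))*0 = -825*0 = 0)
G - g = 0 - 1*240 = 0 - 240 = -240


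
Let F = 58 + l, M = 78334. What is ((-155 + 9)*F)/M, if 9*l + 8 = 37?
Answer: -40223/352503 ≈ -0.11411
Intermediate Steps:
l = 29/9 (l = -8/9 + (1/9)*37 = -8/9 + 37/9 = 29/9 ≈ 3.2222)
F = 551/9 (F = 58 + 29/9 = 551/9 ≈ 61.222)
((-155 + 9)*F)/M = ((-155 + 9)*(551/9))/78334 = -146*551/9*(1/78334) = -80446/9*1/78334 = -40223/352503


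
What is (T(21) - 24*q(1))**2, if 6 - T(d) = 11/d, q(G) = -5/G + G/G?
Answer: 4541161/441 ≈ 10297.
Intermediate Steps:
q(G) = 1 - 5/G (q(G) = -5/G + 1 = 1 - 5/G)
T(d) = 6 - 11/d
(T(21) - 24*q(1))**2 = ((6 - 11/21) - 24*(-5 + 1)/1)**2 = ((6 - 11*1/21) - 24*(-4))**2 = ((6 - 11/21) - 24*(-4))**2 = (115/21 + 96)**2 = (2131/21)**2 = 4541161/441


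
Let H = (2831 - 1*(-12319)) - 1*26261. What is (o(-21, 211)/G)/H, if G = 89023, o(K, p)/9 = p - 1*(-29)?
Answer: -2160/989134553 ≈ -2.1837e-6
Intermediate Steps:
o(K, p) = 261 + 9*p (o(K, p) = 9*(p - 1*(-29)) = 9*(p + 29) = 9*(29 + p) = 261 + 9*p)
H = -11111 (H = (2831 + 12319) - 26261 = 15150 - 26261 = -11111)
(o(-21, 211)/G)/H = ((261 + 9*211)/89023)/(-11111) = ((261 + 1899)*(1/89023))*(-1/11111) = (2160*(1/89023))*(-1/11111) = (2160/89023)*(-1/11111) = -2160/989134553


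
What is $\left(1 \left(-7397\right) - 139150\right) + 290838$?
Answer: $144291$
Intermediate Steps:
$\left(1 \left(-7397\right) - 139150\right) + 290838 = \left(-7397 - 139150\right) + 290838 = -146547 + 290838 = 144291$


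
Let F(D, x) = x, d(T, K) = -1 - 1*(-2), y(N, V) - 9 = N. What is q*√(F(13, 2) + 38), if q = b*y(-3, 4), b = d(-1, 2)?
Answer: 12*√10 ≈ 37.947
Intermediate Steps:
y(N, V) = 9 + N
d(T, K) = 1 (d(T, K) = -1 + 2 = 1)
b = 1
q = 6 (q = 1*(9 - 3) = 1*6 = 6)
q*√(F(13, 2) + 38) = 6*√(2 + 38) = 6*√40 = 6*(2*√10) = 12*√10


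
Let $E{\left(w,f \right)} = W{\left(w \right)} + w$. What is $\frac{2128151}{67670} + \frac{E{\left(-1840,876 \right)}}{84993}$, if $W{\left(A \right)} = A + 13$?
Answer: $\frac{180629792053}{5751476310} \approx 31.406$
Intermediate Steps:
$W{\left(A \right)} = 13 + A$
$E{\left(w,f \right)} = 13 + 2 w$ ($E{\left(w,f \right)} = \left(13 + w\right) + w = 13 + 2 w$)
$\frac{2128151}{67670} + \frac{E{\left(-1840,876 \right)}}{84993} = \frac{2128151}{67670} + \frac{13 + 2 \left(-1840\right)}{84993} = 2128151 \cdot \frac{1}{67670} + \left(13 - 3680\right) \frac{1}{84993} = \frac{2128151}{67670} - \frac{3667}{84993} = \frac{180629792053}{5751476310}$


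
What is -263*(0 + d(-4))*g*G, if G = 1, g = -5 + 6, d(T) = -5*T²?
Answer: 21040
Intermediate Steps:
g = 1
-263*(0 + d(-4))*g*G = -263*(0 - 5*(-4)²)*1 = -263*(0 - 5*16)*1 = -263*(0 - 80)*1 = -263*(-80*1) = -(-21040) = -263*(-80) = 21040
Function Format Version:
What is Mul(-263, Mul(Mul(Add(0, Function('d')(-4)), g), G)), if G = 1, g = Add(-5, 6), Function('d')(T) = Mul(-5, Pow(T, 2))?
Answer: 21040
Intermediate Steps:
g = 1
Mul(-263, Mul(Mul(Add(0, Function('d')(-4)), g), G)) = Mul(-263, Mul(Mul(Add(0, Mul(-5, Pow(-4, 2))), 1), 1)) = Mul(-263, Mul(Mul(Add(0, Mul(-5, 16)), 1), 1)) = Mul(-263, Mul(Mul(Add(0, -80), 1), 1)) = Mul(-263, Mul(Mul(-80, 1), 1)) = Mul(-263, Mul(-80, 1)) = Mul(-263, -80) = 21040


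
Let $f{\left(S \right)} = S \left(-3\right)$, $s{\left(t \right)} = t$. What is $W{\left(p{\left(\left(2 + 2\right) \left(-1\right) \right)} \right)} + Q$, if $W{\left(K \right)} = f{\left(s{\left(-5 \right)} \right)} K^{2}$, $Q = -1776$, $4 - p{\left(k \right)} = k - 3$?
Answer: $39$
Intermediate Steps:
$f{\left(S \right)} = - 3 S$
$p{\left(k \right)} = 7 - k$ ($p{\left(k \right)} = 4 - \left(k - 3\right) = 4 - \left(-3 + k\right) = 7 - k$)
$W{\left(K \right)} = 15 K^{2}$ ($W{\left(K \right)} = \left(-3\right) \left(-5\right) K^{2} = 15 K^{2}$)
$W{\left(p{\left(\left(2 + 2\right) \left(-1\right) \right)} \right)} + Q = 15 \left(7 - \left(2 + 2\right) \left(-1\right)\right)^{2} - 1776 = 15 \left(7 - 4 \left(-1\right)\right)^{2} - 1776 = 15 \left(7 - -4\right)^{2} - 1776 = 15 \left(7 + 4\right)^{2} - 1776 = 15 \cdot 11^{2} - 1776 = 15 \cdot 121 - 1776 = 1815 - 1776 = 39$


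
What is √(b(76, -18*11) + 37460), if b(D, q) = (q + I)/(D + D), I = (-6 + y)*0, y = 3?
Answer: √54090359/38 ≈ 193.54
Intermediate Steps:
I = 0 (I = (-6 + 3)*0 = -3*0 = 0)
b(D, q) = q/(2*D) (b(D, q) = (q + 0)/(D + D) = q/((2*D)) = q*(1/(2*D)) = q/(2*D))
√(b(76, -18*11) + 37460) = √((½)*(-18*11)/76 + 37460) = √((½)*(-198)*(1/76) + 37460) = √(-99/76 + 37460) = √(2846861/76) = √54090359/38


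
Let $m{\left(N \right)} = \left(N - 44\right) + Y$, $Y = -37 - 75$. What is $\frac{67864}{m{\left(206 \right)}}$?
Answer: $\frac{33932}{25} \approx 1357.3$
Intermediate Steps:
$Y = -112$ ($Y = -37 - 75 = -112$)
$m{\left(N \right)} = -156 + N$ ($m{\left(N \right)} = \left(N - 44\right) - 112 = \left(-44 + N\right) - 112 = -156 + N$)
$\frac{67864}{m{\left(206 \right)}} = \frac{67864}{-156 + 206} = \frac{67864}{50} = 67864 \cdot \frac{1}{50} = \frac{33932}{25}$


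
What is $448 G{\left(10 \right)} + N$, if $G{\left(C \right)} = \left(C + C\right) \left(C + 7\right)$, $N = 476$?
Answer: $152796$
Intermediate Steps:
$G{\left(C \right)} = 2 C \left(7 + C\right)$
$448 G{\left(10 \right)} + N = 448 \cdot 2 \cdot 10 \left(7 + 10\right) + 476 = 448 \cdot 2 \cdot 10 \cdot 17 + 476 = 448 \cdot 340 + 476 = 152320 + 476 = 152796$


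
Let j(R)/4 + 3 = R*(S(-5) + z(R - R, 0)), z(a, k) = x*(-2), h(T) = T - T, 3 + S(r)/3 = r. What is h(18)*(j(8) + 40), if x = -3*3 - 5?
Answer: 0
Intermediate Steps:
S(r) = -9 + 3*r
h(T) = 0
x = -14 (x = -9 - 5 = -14)
z(a, k) = 28 (z(a, k) = -14*(-2) = 28)
j(R) = -12 + 16*R (j(R) = -12 + 4*(R*((-9 + 3*(-5)) + 28)) = -12 + 4*(R*((-9 - 15) + 28)) = -12 + 4*(R*(-24 + 28)) = -12 + 4*(R*4) = -12 + 4*(4*R) = -12 + 16*R)
h(18)*(j(8) + 40) = 0*((-12 + 16*8) + 40) = 0*((-12 + 128) + 40) = 0*(116 + 40) = 0*156 = 0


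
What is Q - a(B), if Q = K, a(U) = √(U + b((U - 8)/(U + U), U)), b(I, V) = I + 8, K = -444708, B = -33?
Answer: -444708 - I*√106194/66 ≈ -4.4471e+5 - 4.9375*I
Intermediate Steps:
b(I, V) = 8 + I
a(U) = √(8 + U + (-8 + U)/(2*U)) (a(U) = √(U + (8 + (U - 8)/(U + U))) = √(U + (8 + (-8 + U)/((2*U)))) = √(U + (8 + (-8 + U)*(1/(2*U)))) = √(U + (8 + (-8 + U)/(2*U))) = √(8 + U + (-8 + U)/(2*U)))
Q = -444708
Q - a(B) = -444708 - √(34 - 16/(-33) + 4*(-33))/2 = -444708 - √(34 - 16*(-1/33) - 132)/2 = -444708 - √(34 + 16/33 - 132)/2 = -444708 - √(-3218/33)/2 = -444708 - I*√106194/33/2 = -444708 - I*√106194/66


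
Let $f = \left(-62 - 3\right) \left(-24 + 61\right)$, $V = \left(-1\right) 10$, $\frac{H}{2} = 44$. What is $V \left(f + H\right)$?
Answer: $23170$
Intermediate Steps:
$H = 88$ ($H = 2 \cdot 44 = 88$)
$V = -10$
$f = -2405$ ($f = \left(-65\right) 37 = -2405$)
$V \left(f + H\right) = - 10 \left(-2405 + 88\right) = \left(-10\right) \left(-2317\right) = 23170$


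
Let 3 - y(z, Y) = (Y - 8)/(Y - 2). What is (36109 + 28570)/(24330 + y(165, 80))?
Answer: 840827/316317 ≈ 2.6582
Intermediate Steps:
y(z, Y) = 3 - (-8 + Y)/(-2 + Y) (y(z, Y) = 3 - (Y - 8)/(Y - 2) = 3 - (-8 + Y)/(-2 + Y))
(36109 + 28570)/(24330 + y(165, 80)) = (36109 + 28570)/(24330 + 2*(1 + 80)/(-2 + 80)) = 64679/(24330 + 2*81/78) = 64679/(24330 + 2*(1/78)*81) = 64679/(24330 + 27/13) = 64679/(316317/13) = 64679*(13/316317) = 840827/316317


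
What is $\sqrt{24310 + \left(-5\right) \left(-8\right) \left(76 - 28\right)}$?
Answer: $\sqrt{26230} \approx 161.96$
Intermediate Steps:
$\sqrt{24310 + \left(-5\right) \left(-8\right) \left(76 - 28\right)} = \sqrt{24310 + 40 \cdot 48} = \sqrt{24310 + 1920} = \sqrt{26230}$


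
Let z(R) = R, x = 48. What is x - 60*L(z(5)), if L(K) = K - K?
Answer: 48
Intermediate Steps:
L(K) = 0
x - 60*L(z(5)) = 48 - 60*0 = 48 + 0 = 48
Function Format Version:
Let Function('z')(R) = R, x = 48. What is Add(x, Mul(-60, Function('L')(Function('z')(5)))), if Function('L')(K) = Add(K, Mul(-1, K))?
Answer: 48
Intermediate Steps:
Function('L')(K) = 0
Add(x, Mul(-60, Function('L')(Function('z')(5)))) = Add(48, Mul(-60, 0)) = Add(48, 0) = 48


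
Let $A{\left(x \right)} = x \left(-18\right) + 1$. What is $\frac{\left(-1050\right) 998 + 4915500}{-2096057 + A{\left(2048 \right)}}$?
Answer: $- \frac{96690}{53323} \approx -1.8133$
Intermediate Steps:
$A{\left(x \right)} = 1 - 18 x$ ($A{\left(x \right)} = - 18 x + 1 = 1 - 18 x$)
$\frac{\left(-1050\right) 998 + 4915500}{-2096057 + A{\left(2048 \right)}} = \frac{\left(-1050\right) 998 + 4915500}{-2096057 + \left(1 - 36864\right)} = \frac{-1047900 + 4915500}{-2096057 + \left(1 - 36864\right)} = \frac{3867600}{-2096057 - 36863} = \frac{3867600}{-2132920} = 3867600 \left(- \frac{1}{2132920}\right) = - \frac{96690}{53323}$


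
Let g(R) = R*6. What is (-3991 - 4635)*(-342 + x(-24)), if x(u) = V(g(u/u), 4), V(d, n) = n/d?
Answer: 8833024/3 ≈ 2.9443e+6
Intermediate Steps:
g(R) = 6*R
x(u) = ⅔ (x(u) = 4/((6*(u/u))) = 4/((6*1)) = 4/6 = 4*(⅙) = ⅔)
(-3991 - 4635)*(-342 + x(-24)) = (-3991 - 4635)*(-342 + ⅔) = -8626*(-1024/3) = 8833024/3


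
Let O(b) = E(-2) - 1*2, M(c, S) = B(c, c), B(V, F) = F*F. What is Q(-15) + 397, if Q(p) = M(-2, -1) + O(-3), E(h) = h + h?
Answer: 395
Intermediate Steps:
B(V, F) = F**2
M(c, S) = c**2
E(h) = 2*h
O(b) = -6 (O(b) = 2*(-2) - 1*2 = -4 - 2 = -6)
Q(p) = -2 (Q(p) = (-2)**2 - 6 = 4 - 6 = -2)
Q(-15) + 397 = -2 + 397 = 395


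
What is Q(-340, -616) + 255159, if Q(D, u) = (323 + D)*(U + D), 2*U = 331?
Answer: 516251/2 ≈ 2.5813e+5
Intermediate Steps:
U = 331/2 (U = (½)*331 = 331/2 ≈ 165.50)
Q(D, u) = (323 + D)*(331/2 + D)
Q(-340, -616) + 255159 = (106913/2 + (-340)² + (977/2)*(-340)) + 255159 = (106913/2 + 115600 - 166090) + 255159 = 5933/2 + 255159 = 516251/2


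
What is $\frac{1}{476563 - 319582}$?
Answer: $\frac{1}{156981} \approx 6.3702 \cdot 10^{-6}$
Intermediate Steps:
$\frac{1}{476563 - 319582} = \frac{1}{156981}$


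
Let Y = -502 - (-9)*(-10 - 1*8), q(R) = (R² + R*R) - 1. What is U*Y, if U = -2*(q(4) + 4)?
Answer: 46480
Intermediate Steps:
q(R) = -1 + 2*R² (q(R) = (R² + R²) - 1 = 2*R² - 1 = -1 + 2*R²)
U = -70 (U = -2*((-1 + 2*4²) + 4) = -2*((-1 + 2*16) + 4) = -2*((-1 + 32) + 4) = -2*(31 + 4) = -2*35 = -70)
Y = -664 (Y = -502 - (-9)*(-10 - 8) = -502 - (-9)*(-18) = -502 - 1*162 = -502 - 162 = -664)
U*Y = -70*(-664) = 46480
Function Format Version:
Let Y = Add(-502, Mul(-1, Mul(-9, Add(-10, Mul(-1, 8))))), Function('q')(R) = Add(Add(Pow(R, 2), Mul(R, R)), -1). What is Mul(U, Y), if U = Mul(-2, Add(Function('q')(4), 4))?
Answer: 46480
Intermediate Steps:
Function('q')(R) = Add(-1, Mul(2, Pow(R, 2))) (Function('q')(R) = Add(Add(Pow(R, 2), Pow(R, 2)), -1) = Add(Mul(2, Pow(R, 2)), -1) = Add(-1, Mul(2, Pow(R, 2))))
U = -70 (U = Mul(-2, Add(Add(-1, Mul(2, Pow(4, 2))), 4)) = Mul(-2, Add(Add(-1, Mul(2, 16)), 4)) = Mul(-2, Add(Add(-1, 32), 4)) = Mul(-2, Add(31, 4)) = Mul(-2, 35) = -70)
Y = -664 (Y = Add(-502, Mul(-1, Mul(-9, Add(-10, -8)))) = Add(-502, Mul(-1, Mul(-9, -18))) = Add(-502, Mul(-1, 162)) = Add(-502, -162) = -664)
Mul(U, Y) = Mul(-70, -664) = 46480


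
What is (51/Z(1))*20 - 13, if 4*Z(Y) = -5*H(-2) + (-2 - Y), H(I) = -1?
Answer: 2027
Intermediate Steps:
Z(Y) = ¾ - Y/4 (Z(Y) = (-5*(-1) + (-2 - Y))/4 = (5 + (-2 - Y))/4 = (3 - Y)/4 = ¾ - Y/4)
(51/Z(1))*20 - 13 = (51/(¾ - ¼*1))*20 - 13 = (51/(¾ - ¼))*20 - 13 = (51/(½))*20 - 13 = (51*2)*20 - 13 = 102*20 - 13 = 2040 - 13 = 2027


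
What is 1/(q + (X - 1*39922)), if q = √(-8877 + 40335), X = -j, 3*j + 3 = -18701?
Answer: -151593/5106622361 - 63*√642/10213244722 ≈ -2.9842e-5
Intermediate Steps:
j = -18704/3 (j = -1 + (⅓)*(-18701) = -1 - 18701/3 = -18704/3 ≈ -6234.7)
X = 18704/3 (X = -1*(-18704/3) = 18704/3 ≈ 6234.7)
q = 7*√642 (q = √31458 = 7*√642 ≈ 177.36)
1/(q + (X - 1*39922)) = 1/(7*√642 + (18704/3 - 1*39922)) = 1/(7*√642 + (18704/3 - 39922)) = 1/(7*√642 - 101062/3) = 1/(-101062/3 + 7*√642)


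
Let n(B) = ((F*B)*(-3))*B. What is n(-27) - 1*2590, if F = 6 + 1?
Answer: -17899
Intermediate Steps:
F = 7
n(B) = -21*B² (n(B) = ((7*B)*(-3))*B = (-21*B)*B = -21*B²)
n(-27) - 1*2590 = -21*(-27)² - 1*2590 = -21*729 - 2590 = -15309 - 2590 = -17899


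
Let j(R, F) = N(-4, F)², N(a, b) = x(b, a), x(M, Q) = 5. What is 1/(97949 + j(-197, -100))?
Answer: 1/97974 ≈ 1.0207e-5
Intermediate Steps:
N(a, b) = 5
j(R, F) = 25 (j(R, F) = 5² = 25)
1/(97949 + j(-197, -100)) = 1/(97949 + 25) = 1/97974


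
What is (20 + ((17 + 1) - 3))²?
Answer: 1225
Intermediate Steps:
(20 + ((17 + 1) - 3))² = (20 + (18 - 3))² = (20 + 15)² = 35² = 1225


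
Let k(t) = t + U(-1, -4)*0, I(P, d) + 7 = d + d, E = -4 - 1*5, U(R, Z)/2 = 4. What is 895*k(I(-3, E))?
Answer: -22375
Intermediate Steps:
U(R, Z) = 8 (U(R, Z) = 2*4 = 8)
E = -9 (E = -4 - 5 = -9)
I(P, d) = -7 + 2*d (I(P, d) = -7 + (d + d) = -7 + 2*d)
k(t) = t (k(t) = t + 8*0 = t + 0 = t)
895*k(I(-3, E)) = 895*(-7 + 2*(-9)) = 895*(-7 - 18) = 895*(-25) = -22375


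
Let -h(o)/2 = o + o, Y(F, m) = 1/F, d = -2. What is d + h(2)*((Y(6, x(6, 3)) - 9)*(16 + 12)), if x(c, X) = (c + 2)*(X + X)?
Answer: 5930/3 ≈ 1976.7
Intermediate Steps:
x(c, X) = 2*X*(2 + c) (x(c, X) = (2 + c)*(2*X) = 2*X*(2 + c))
h(o) = -4*o (h(o) = -2*(o + o) = -4*o)
d + h(2)*((Y(6, x(6, 3)) - 9)*(16 + 12)) = -2 + (-4*2)*((1/6 - 9)*(16 + 12)) = -2 - 8*(1/6 - 9)*28 = -2 - (-212)*28/3 = -2 - 8*(-742/3) = -2 + 5936/3 = 5930/3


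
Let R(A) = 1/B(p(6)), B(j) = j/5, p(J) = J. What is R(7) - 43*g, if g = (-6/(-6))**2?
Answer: -253/6 ≈ -42.167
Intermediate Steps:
B(j) = j/5 (B(j) = j*(1/5) = j/5)
g = 1 (g = (-6*(-1/6))**2 = 1**2 = 1)
R(A) = 5/6 (R(A) = 1/((1/5)*6) = 1/(6/5) = 5/6)
R(7) - 43*g = 5/6 - 43*1 = 5/6 - 43 = -253/6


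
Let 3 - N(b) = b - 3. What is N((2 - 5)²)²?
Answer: 9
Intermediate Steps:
N(b) = 6 - b (N(b) = 3 - (b - 3) = 3 - (-3 + b) = 3 + (3 - b) = 6 - b)
N((2 - 5)²)² = (6 - (2 - 5)²)² = (6 - 1*(-3)²)² = (6 - 1*9)² = (6 - 9)² = (-3)² = 9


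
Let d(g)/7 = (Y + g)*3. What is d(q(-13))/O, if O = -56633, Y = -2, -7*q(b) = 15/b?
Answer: 501/736229 ≈ 0.00068050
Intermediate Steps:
q(b) = -15/(7*b)
d(g) = -42 + 21*g (d(g) = 7*((-2 + g)*3) = 7*(-6 + 3*g) = -42 + 21*g)
d(q(-13))/O = (-42 + 21*(-15/7/(-13)))/(-56633) = (-42 + 21*(-15/7*(-1/13)))*(-1/56633) = (-42 + 21*(15/91))*(-1/56633) = (-42 + 45/13)*(-1/56633) = -501/13*(-1/56633) = 501/736229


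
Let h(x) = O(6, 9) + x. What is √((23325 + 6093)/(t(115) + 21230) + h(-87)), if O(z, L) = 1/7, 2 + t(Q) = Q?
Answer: I*√38937614282/21343 ≈ 9.2455*I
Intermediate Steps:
t(Q) = -2 + Q
O(z, L) = ⅐
h(x) = ⅐ + x
√((23325 + 6093)/(t(115) + 21230) + h(-87)) = √((23325 + 6093)/((-2 + 115) + 21230) + (⅐ - 87)) = √(29418/(113 + 21230) - 608/7) = √(29418/21343 - 608/7) = √(-1824374/21343) = I*√38937614282/21343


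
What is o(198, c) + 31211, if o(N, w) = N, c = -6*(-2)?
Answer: 31409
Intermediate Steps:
c = 12
o(198, c) + 31211 = 198 + 31211 = 31409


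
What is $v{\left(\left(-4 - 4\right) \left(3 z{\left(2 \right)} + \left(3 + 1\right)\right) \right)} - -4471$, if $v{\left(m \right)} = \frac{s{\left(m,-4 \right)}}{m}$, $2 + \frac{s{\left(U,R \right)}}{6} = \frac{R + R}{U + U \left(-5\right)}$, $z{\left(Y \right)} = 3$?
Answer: $\frac{12089899}{2704} \approx 4471.1$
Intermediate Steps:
$s{\left(U,R \right)} = -12 - \frac{3 R}{U}$ ($s{\left(U,R \right)} = -12 + 6 \frac{R + R}{U + U \left(-5\right)} = -12 + 6 \frac{2 R}{U - 5 U} = -12 + 6 \frac{2 R}{\left(-4\right) U} = -12 + 6 \cdot 2 R \left(- \frac{1}{4 U}\right) = -12 + 6 \left(- \frac{R}{2 U}\right) = -12 - \frac{3 R}{U}$)
$v{\left(m \right)} = \frac{-12 + \frac{12}{m}}{m}$ ($v{\left(m \right)} = \frac{-12 - - \frac{12}{m}}{m} = \frac{-12 + \frac{12}{m}}{m}$)
$v{\left(\left(-4 - 4\right) \left(3 z{\left(2 \right)} + \left(3 + 1\right)\right) \right)} - -4471 = \frac{12 \left(1 - \left(-4 - 4\right) \left(3 \cdot 3 + \left(3 + 1\right)\right)\right)}{\left(-4 - 4\right)^{2} \left(3 \cdot 3 + \left(3 + 1\right)\right)^{2}} - -4471 = \frac{12 \left(1 - - 8 \left(9 + 4\right)\right)}{64 \left(9 + 4\right)^{2}} + 4471 = \frac{12 \left(1 - \left(-8\right) 13\right)}{10816} + 4471 = \frac{12 \left(1 - -104\right)}{10816} + 4471 = 12 \cdot \frac{1}{10816} \left(1 + 104\right) + 4471 = 12 \cdot \frac{1}{10816} \cdot 105 + 4471 = \frac{315}{2704} + 4471 = \frac{12089899}{2704}$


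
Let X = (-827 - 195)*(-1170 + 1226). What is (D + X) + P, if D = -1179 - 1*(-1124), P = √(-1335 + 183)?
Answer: -57287 + 24*I*√2 ≈ -57287.0 + 33.941*I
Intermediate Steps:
X = -57232 (X = -1022*56 = -57232)
P = 24*I*√2 (P = √(-1152) = 24*I*√2 ≈ 33.941*I)
D = -55 (D = -1179 + 1124 = -55)
(D + X) + P = (-55 - 57232) + 24*I*√2 = -57287 + 24*I*√2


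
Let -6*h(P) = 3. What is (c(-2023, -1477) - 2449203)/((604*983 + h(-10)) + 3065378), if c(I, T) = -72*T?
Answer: -4685718/7318219 ≈ -0.64028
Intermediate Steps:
h(P) = -½ (h(P) = -⅙*3 = -½)
(c(-2023, -1477) - 2449203)/((604*983 + h(-10)) + 3065378) = (-72*(-1477) - 2449203)/((604*983 - ½) + 3065378) = (106344 - 2449203)/((593732 - ½) + 3065378) = -2342859/(1187463/2 + 3065378) = -2342859/7318219/2 = -2342859*2/7318219 = -4685718/7318219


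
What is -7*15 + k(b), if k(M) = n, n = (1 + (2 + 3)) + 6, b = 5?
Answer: -93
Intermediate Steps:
n = 12 (n = (1 + 5) + 6 = 6 + 6 = 12)
k(M) = 12
-7*15 + k(b) = -7*15 + 12 = -105 + 12 = -93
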